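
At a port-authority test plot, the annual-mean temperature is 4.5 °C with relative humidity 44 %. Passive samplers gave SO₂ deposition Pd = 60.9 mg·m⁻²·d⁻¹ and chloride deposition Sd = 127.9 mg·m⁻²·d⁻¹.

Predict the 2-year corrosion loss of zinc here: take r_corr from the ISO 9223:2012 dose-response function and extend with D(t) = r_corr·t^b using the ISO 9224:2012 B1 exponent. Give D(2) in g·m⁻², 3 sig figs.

zinc: temperature factor f = +0.038·(-5.5) = -0.2090
  Pd branch = 0.0129·Pd^0.44·e^(0.046·RH+f) = 0.4831 μm/a
  Sd branch = 0.0175·Sd^0.57·e^(0.008·RH+0.085·T) = 0.5794 μm/a
  r_corr = 0.4831 + 0.5794 = 1.062 μm/a
Long-term exponent b (ISO 9224 Table 2, B1) = 0.813
  D(2) = 1.062 × 2^0.813 = 1.062 × 1.757 = 1.867 μm
  Mass loss = 1.867 μm × 7.14 g/cm³ = 13.33 g·m⁻²

D(2) = 13.3 g·m⁻²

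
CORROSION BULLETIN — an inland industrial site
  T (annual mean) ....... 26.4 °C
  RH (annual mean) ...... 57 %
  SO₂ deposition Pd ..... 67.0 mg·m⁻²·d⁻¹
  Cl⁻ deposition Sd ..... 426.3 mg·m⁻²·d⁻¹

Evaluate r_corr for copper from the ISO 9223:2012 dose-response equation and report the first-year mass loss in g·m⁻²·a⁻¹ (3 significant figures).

copper: T>10 °C ⇒ hinge -0.080·(26.4−10) = -1.3120
  SO₂ term: 0.0053·67.0^0.26·exp(0.059·57-1.3120) = 0.123
  Sd branch = 0.01025·Sd^0.27·e^(0.036·RH+0.049·T) = 1.492 μm/a
  sum: 0.123 + 1.492 → r_corr = 1.615 μm/a
Convert to mass loss: 1.615 μm/a × 8.96 g/cm³ = 14.47 g·m⁻²·a⁻¹

r_corr = 14.5 g·m⁻²·a⁻¹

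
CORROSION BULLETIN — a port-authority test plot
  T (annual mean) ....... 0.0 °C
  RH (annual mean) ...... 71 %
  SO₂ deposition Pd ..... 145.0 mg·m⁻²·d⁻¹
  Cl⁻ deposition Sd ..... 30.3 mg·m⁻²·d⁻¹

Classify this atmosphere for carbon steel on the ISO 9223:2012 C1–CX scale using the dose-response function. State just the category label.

C3

carbon steel: f(T) = +0.150·(T−10) [T≤10 °C] = -1.5000
  SO₂ term: 1.77·145.0^0.52·exp(0.02·71-1.5000) = 21.73
  Cl⁻ term: 0.102·30.3^0.62·exp(0.033·71+0.04·0.0) = 8.803
  sum: 21.73 + 8.803 → r_corr = 30.54 μm/a
Category bounds: 25…50 μm/a bracket r_corr ⇒ C3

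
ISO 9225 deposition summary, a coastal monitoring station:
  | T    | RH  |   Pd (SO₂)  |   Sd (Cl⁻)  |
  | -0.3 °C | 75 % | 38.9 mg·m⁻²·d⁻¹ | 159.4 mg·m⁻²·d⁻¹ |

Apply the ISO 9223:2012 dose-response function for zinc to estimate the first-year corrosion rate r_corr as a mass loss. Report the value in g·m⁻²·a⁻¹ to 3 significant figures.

zinc: T≤10 °C ⇒ hinge +0.038·(-0.3−10) = -0.3914
  SO₂ term: 0.0129·38.9^0.44·exp(0.046·75-0.3914) = 1.376
  Cl⁻ term: 0.0175·159.4^0.57·exp(0.008·75+0.085·-0.3) = 0.5597
  r_corr = 1.376 + 0.5597 = 1.935 μm/a
Convert to mass loss: 1.935 μm/a × 7.14 g/cm³ = 13.82 g·m⁻²·a⁻¹

r_corr = 13.8 g·m⁻²·a⁻¹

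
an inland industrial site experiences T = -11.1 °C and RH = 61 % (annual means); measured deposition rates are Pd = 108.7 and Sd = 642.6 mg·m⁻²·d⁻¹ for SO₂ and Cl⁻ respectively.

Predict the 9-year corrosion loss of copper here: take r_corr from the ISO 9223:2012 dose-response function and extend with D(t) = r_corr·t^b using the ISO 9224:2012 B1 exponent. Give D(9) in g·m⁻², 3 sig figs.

copper: T≤10 °C ⇒ hinge +0.126·(-11.1−10) = -2.6586
  sulphur-dioxide contribution → 0.04593 μm/a
  chloride contribution → 0.3065 μm/a
  ⇒ r_corr(copper) = 0.3524 μm/a
ISO 9224: D(t) = r_corr · t^b with b = 0.667 (copper, B1)
  D(9) = 0.3524 × 9^0.667 = 0.3524 × 4.33 = 1.526 μm
  Mass loss = 1.526 μm × 8.96 g/cm³ = 13.67 g·m⁻²

D(9) = 13.7 g·m⁻²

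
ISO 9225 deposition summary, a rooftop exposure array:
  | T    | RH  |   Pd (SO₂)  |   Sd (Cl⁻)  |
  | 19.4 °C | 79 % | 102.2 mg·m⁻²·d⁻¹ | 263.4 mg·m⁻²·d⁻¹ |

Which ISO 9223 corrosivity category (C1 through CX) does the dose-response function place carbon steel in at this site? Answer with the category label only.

C5

carbon steel: temperature factor f = -0.054·(9.4) = -0.5076
  SO₂ term: 1.77·102.2^0.52·exp(0.02·79-0.5076) = 57.36
  Cl⁻ term: 0.102·263.4^0.62·exp(0.033·79+0.04·19.4) = 95.19
  r_corr = 57.36 + 95.19 = 152.6 μm/a
153 μm/a falls in (80, 200] for carbon steel → category C5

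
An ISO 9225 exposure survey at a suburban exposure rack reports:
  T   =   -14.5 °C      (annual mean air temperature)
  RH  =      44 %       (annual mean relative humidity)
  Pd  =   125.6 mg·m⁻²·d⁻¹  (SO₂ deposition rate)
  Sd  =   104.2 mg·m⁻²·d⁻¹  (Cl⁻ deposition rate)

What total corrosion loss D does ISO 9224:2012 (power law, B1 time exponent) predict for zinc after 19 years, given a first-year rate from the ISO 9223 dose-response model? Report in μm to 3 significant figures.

D(19) = 4.66 μm

zinc: f(T) = +0.038·(T−10) [T≤10 °C] = -0.9310
  sulphur-dioxide contribution → 0.3227 μm/a
  chloride contribution → 0.1025 μm/a
  ⇒ r_corr(zinc) = 0.4252 μm/a
ISO 9224: D(t) = r_corr · t^b with b = 0.813 (zinc, B1)
  D(19) = 0.4252 × 19^0.813 = 0.4252 × 10.96 = 4.659 μm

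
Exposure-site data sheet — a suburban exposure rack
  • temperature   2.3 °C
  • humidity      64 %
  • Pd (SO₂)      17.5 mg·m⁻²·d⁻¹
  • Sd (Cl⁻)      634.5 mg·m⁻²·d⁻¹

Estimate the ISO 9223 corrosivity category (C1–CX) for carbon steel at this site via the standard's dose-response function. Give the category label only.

carbon steel: f(T) = +0.150·(T−10) [T≤10 °C] = -1.1550
  sulphur-dioxide contribution → 8.885 μm/a
  chloride contribution → 50.5 μm/a
  total first-year rate 59.38 μm/a
59.4 μm/a falls in (50, 80] for carbon steel → category C4

C4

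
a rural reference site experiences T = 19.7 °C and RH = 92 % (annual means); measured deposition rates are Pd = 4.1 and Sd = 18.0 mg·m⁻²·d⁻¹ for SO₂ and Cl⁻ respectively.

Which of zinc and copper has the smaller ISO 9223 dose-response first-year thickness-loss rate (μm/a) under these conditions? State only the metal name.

zinc

zinc: T>10 °C ⇒ hinge -0.071·(19.7−10) = -0.6887
  Pd branch = 0.0129·Pd^0.44·e^(0.046·RH+f) = 0.8299 μm/a
  Cl⁻ term: 0.0175·18.0^0.57·exp(0.008·92+0.085·19.7) = 1.013
  r_corr = 0.8299 + 1.013 = 1.842 μm/a
copper: f(T) = -0.080·(T−10) [T>10 °C] = -0.7760
  Pd branch = 0.0053·Pd^0.26·e^(0.059·RH+f) = 0.8016 μm/a
  Cl⁻ term: 0.01025·18.0^0.27·exp(0.036·92+0.049·19.7) = 1.612
  r_corr = 0.8016 + 1.612 = 2.413 μm/a
Ordering by μm/a: copper (2.41) > zinc (1.84)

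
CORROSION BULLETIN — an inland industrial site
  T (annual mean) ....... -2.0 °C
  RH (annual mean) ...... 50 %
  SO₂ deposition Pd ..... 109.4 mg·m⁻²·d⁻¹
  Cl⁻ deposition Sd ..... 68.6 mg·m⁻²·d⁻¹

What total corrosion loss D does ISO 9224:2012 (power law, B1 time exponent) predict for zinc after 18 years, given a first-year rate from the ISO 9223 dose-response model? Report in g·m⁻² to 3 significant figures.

D(18) = 66.5 g·m⁻²

zinc: T≤10 °C ⇒ hinge +0.038·(-2.0−10) = -0.4560
  Pd branch = 0.0129·Pd^0.44·e^(0.046·RH+f) = 0.6436 μm/a
  Sd branch = 0.0175·Sd^0.57·e^(0.008·RH+0.085·T) = 0.2453 μm/a
  sum: 0.6436 + 0.2453 → r_corr = 0.8888 μm/a
Power-law: D(18) = r_corr · 18^0.813
  D(18) = 0.8888 × 18^0.813 = 0.8888 × 10.48 = 9.319 μm
  Mass loss = 9.319 μm × 7.14 g/cm³ = 66.54 g·m⁻²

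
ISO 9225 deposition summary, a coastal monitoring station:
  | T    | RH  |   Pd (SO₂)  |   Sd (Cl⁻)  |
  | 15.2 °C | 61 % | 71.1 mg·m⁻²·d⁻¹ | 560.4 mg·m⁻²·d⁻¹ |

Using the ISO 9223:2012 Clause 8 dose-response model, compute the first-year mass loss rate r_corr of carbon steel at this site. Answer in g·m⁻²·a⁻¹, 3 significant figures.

r_corr = 883 g·m⁻²·a⁻¹

carbon steel: temperature factor f = -0.054·(5.2) = -0.2808
  sulphur-dioxide contribution → 41.58 μm/a
  chloride contribution → 70.95 μm/a
  total first-year rate 112.5 μm/a
Convert to mass loss: 112.5 μm/a × 7.85 g/cm³ = 883.3 g·m⁻²·a⁻¹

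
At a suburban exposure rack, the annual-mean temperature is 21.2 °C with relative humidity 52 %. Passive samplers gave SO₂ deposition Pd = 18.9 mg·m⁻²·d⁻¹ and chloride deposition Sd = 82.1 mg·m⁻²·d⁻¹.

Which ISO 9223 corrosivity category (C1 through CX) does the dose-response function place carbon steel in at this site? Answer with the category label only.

C3

carbon steel: f(T) = -0.054·(T−10) [T>10 °C] = -0.6048
  sulphur-dioxide contribution → 12.61 μm/a
  chloride contribution → 20.37 μm/a
  total first-year rate 32.98 μm/a
ISO 9223 Table 2 (carbon steel): 25 < 33 ≤ 50 μm/a ⇒ C3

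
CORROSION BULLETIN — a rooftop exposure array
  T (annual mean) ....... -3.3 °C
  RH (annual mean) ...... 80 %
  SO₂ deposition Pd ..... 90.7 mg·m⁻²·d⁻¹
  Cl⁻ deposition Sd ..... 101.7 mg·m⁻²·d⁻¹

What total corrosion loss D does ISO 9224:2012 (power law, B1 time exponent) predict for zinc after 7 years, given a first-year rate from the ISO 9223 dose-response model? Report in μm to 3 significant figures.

zinc: f(T) = +0.038·(T−10) [T≤10 °C] = -0.5054
  Pd branch = 0.0129·Pd^0.44·e^(0.046·RH+f) = 2.242 μm/a
  Cl⁻ term: 0.0175·101.7^0.57·exp(0.008·80+0.085·-3.3) = 0.3494
  r_corr = 2.242 + 0.3494 = 2.591 μm/a
ISO 9224: D(t) = r_corr · t^b with b = 0.813 (zinc, B1)
  D(7) = 2.591 × 7^0.813 = 2.591 × 4.865 = 12.61 μm

D(7) = 12.6 μm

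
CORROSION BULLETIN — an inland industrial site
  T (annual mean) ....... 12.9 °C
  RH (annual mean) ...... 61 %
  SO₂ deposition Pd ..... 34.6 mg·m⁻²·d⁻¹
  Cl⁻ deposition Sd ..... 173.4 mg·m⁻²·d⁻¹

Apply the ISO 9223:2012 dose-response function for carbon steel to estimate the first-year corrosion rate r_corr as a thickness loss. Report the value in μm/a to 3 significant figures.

carbon steel: temperature factor f = -0.054·(2.9) = -0.1566
  SO₂ term: 1.77·34.6^0.52·exp(0.02·61-0.1566) = 32.37
  Sd branch = 0.102·Sd^0.62·e^(0.033·RH+0.04·T) = 31.27 μm/a
  sum: 32.37 + 31.27 → r_corr = 63.64 μm/a

r_corr = 63.6 μm/a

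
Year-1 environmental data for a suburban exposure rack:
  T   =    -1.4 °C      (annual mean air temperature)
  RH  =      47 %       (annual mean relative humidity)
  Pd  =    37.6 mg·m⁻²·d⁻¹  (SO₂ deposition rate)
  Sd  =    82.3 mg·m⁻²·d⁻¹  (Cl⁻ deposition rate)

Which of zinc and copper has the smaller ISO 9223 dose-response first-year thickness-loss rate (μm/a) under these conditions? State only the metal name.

zinc: temperature factor f = +0.038·(-11.4) = -0.4332
  SO₂ term: 0.0129·37.6^0.44·exp(0.046·47-0.4332) = 0.3585
  Cl⁻ term: 0.0175·82.3^0.57·exp(0.008·47+0.085·-1.4) = 0.2795
  r_corr = 0.3585 + 0.2795 = 0.638 μm/a
copper: f(T) = +0.126·(T−10) [T≤10 °C] = -1.4364
  SO₂ term: 0.0053·37.6^0.26·exp(0.059·47-1.4364) = 0.0518
  Sd branch = 0.01025·Sd^0.27·e^(0.036·RH+0.049·T) = 0.171 μm/a
  sum: 0.0518 + 0.171 → r_corr = 0.2228 μm/a
Ordering by μm/a: zinc (0.638) > copper (0.223)

copper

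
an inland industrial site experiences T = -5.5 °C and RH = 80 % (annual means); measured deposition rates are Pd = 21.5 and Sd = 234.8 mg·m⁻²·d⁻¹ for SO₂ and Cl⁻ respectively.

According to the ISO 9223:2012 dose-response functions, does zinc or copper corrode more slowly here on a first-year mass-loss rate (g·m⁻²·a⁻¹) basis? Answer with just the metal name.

copper

zinc: f(T) = +0.038·(T−10) [T≤10 °C] = -0.5890
  sulphur-dioxide contribution → 1.095 μm/a
  chloride contribution → 0.4669 μm/a
  ⇒ r_corr(zinc) = 1.562 μm/a
  mass loss = 1.562 μm/a × 7.14 g/cm³ = 11.15 g·m⁻²·a⁻¹
copper: temperature factor f = +0.126·(-15.5) = -1.9530
  sulphur-dioxide contribution → 0.1872 μm/a
  chloride contribution → 0.6089 μm/a
  ⇒ r_corr(copper) = 0.7961 μm/a
  mass loss = 0.7961 μm/a × 8.96 g/cm³ = 7.133 g·m⁻²·a⁻¹
Ordering by g·m⁻²·a⁻¹: zinc (11.1) > copper (7.13)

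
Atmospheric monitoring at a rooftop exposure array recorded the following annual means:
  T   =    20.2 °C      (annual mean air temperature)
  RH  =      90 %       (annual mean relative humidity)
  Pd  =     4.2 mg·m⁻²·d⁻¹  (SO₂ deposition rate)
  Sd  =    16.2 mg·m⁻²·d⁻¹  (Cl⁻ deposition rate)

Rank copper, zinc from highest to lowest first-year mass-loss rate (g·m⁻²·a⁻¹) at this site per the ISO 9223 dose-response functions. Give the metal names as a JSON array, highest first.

["copper", "zinc"]

copper: temperature factor f = -0.080·(10.2) = -0.8160
  sulphur-dioxide contribution → 0.6887 μm/a
  chloride contribution → 1.494 μm/a
  total first-year rate 2.182 μm/a
  mass loss = 2.182 μm/a × 8.96 g/cm³ = 19.55 g·m⁻²·a⁻¹
zinc: temperature factor f = -0.071·(10.2) = -0.7242
  sulphur-dioxide contribution → 0.7384 μm/a
  chloride contribution → 0.9791 μm/a
  total first-year rate 1.718 μm/a
  mass loss = 1.718 μm/a × 7.14 g/cm³ = 12.26 g·m⁻²·a⁻¹
Ordering by g·m⁻²·a⁻¹: copper (19.6) > zinc (12.3)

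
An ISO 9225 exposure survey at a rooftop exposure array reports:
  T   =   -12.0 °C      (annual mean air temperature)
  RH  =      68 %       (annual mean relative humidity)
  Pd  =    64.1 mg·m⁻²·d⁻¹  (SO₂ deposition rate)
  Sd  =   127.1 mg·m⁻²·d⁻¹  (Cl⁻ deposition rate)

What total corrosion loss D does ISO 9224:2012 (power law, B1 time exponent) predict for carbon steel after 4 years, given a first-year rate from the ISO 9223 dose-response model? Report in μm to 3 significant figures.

D(4) = 29.4 μm

carbon steel: T≤10 °C ⇒ hinge +0.150·(-12.0−10) = -3.3000
  Pd branch = 1.77·Pd^0.52·e^(0.02·RH+f) = 2.213 μm/a
  Cl⁻ term: 0.102·127.1^0.62·exp(0.033·68+0.04·-12.0) = 12
  r_corr = 2.213 + 12 = 14.22 μm/a
ISO 9224: D(t) = r_corr · t^b with b = 0.523 (carbon steel, B1)
  D(4) = 14.22 × 4^0.523 = 14.22 × 2.065 = 29.35 μm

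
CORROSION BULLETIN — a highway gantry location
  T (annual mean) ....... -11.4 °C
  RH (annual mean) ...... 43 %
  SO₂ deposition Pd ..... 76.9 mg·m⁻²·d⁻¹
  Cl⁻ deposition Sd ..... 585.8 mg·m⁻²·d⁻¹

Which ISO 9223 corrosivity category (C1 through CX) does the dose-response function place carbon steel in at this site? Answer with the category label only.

C2

carbon steel: f(T) = +0.150·(T−10) [T≤10 °C] = -3.2100
  Pd branch = 1.77·Pd^0.52·e^(0.02·RH+f) = 1.615 μm/a
  Cl⁻ term: 0.102·585.8^0.62·exp(0.033·43+0.04·-11.4) = 13.89
  r_corr = 1.615 + 13.89 = 15.51 μm/a
15.5 μm/a falls in (1.3, 25] for carbon steel → category C2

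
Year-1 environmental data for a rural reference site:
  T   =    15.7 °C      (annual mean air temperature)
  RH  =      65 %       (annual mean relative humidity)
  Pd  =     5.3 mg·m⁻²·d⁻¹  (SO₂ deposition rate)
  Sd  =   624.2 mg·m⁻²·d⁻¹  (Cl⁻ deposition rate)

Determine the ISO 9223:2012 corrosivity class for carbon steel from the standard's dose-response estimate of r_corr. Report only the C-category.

C5

carbon steel: temperature factor f = -0.054·(5.7) = -0.3078
  SO₂ term: 1.77·5.3^0.52·exp(0.02·65-0.3078) = 11.36
  Cl⁻ term: 0.102·624.2^0.62·exp(0.033·65+0.04·15.7) = 88.31
  sum: 11.36 + 88.31 → r_corr = 99.67 μm/a
ISO 9223 Table 2 (carbon steel): 80 < 99.7 ≤ 200 μm/a ⇒ C5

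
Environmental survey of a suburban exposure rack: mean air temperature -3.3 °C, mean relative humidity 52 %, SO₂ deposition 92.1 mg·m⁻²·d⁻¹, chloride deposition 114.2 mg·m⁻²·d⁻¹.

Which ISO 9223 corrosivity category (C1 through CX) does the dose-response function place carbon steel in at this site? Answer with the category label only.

carbon steel: T≤10 °C ⇒ hinge +0.150·(-3.3−10) = -1.9950
  Pd branch = 1.77·Pd^0.52·e^(0.02·RH+f) = 7.155 μm/a
  Cl⁻ term: 0.102·114.2^0.62·exp(0.033·52+0.04·-3.3) = 9.382
  sum: 7.155 + 9.382 → r_corr = 16.54 μm/a
Category bounds: 1.3…25 μm/a bracket r_corr ⇒ C2

C2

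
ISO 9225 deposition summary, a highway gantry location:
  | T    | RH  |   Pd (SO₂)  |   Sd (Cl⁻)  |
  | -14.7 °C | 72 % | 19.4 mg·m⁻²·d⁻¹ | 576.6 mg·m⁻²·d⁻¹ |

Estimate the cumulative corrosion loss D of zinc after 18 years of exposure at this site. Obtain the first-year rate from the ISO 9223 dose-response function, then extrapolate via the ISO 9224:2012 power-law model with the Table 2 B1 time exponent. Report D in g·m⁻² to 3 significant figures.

D(18) = 63.2 g·m⁻²

zinc: f(T) = +0.038·(T−10) [T≤10 °C] = -0.9386
  Pd branch = 0.0129·Pd^0.44·e^(0.046·RH+f) = 0.5105 μm/a
  Cl⁻ term: 0.0175·576.6^0.57·exp(0.008·72+0.085·-14.7) = 0.3344
  sum: 0.5105 + 0.3344 → r_corr = 0.8449 μm/a
ISO 9224: D(t) = r_corr · t^b with b = 0.813 (zinc, B1)
  D(18) = 0.8449 × 18^0.813 = 0.8449 × 10.48 = 8.858 μm
  Mass loss = 8.858 μm × 7.14 g/cm³ = 63.24 g·m⁻²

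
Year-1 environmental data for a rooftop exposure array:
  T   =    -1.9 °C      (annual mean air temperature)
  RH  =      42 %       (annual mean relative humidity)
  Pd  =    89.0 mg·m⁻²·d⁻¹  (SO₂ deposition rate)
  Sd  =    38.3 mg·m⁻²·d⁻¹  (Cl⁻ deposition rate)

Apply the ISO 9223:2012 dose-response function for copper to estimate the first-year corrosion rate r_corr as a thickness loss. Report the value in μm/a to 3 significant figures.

r_corr = 0.159 μm/a

copper: T≤10 °C ⇒ hinge +0.126·(-1.9−10) = -1.4994
  sulphur-dioxide contribution → 0.0453 μm/a
  chloride contribution → 0.1133 μm/a
  ⇒ r_corr(copper) = 0.1586 μm/a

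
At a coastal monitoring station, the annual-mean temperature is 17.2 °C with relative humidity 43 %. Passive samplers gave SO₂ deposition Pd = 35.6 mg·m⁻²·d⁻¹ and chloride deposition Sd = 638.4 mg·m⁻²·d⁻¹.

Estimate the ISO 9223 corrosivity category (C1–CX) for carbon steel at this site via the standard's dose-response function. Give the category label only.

carbon steel: temperature factor f = -0.054·(7.2) = -0.3888
  SO₂ term: 1.77·35.6^0.52·exp(0.02·43-0.3888) = 18.17
  Sd branch = 0.102·Sd^0.62·e^(0.033·RH+0.04·T) = 46.01 μm/a
  r_corr = 18.17 + 46.01 = 64.18 μm/a
ISO 9223 Table 2 (carbon steel): 50 < 64.2 ≤ 80 μm/a ⇒ C4

C4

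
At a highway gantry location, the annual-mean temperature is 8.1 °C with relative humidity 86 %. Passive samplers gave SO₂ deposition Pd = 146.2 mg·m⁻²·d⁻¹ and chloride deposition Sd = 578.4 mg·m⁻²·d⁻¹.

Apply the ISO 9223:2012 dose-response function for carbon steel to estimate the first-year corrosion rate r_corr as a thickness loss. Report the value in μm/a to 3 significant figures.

carbon steel: f(T) = +0.150·(T−10) [T≤10 °C] = -0.2850
  SO₂ term: 1.77·146.2^0.52·exp(0.02·86-0.2850) = 99.3
  Cl⁻ term: 0.102·578.4^0.62·exp(0.033·86+0.04·8.1) = 124.3
  r_corr = 99.3 + 124.3 = 223.6 μm/a

r_corr = 224 μm/a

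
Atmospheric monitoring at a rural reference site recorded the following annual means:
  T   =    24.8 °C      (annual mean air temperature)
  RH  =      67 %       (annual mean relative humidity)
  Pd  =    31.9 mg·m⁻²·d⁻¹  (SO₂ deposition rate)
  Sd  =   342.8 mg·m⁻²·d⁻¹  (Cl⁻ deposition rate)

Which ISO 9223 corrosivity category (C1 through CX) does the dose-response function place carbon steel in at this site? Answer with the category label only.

C5

carbon steel: f(T) = -0.054·(T−10) [T>10 °C] = -0.7992
  Pd branch = 1.77·Pd^0.52·e^(0.02·RH+f) = 18.4 μm/a
  Sd branch = 0.102·Sd^0.62·e^(0.033·RH+0.04·T) = 93.62 μm/a
  r_corr = 18.4 + 93.62 = 112 μm/a
Category bounds: 80…200 μm/a bracket r_corr ⇒ C5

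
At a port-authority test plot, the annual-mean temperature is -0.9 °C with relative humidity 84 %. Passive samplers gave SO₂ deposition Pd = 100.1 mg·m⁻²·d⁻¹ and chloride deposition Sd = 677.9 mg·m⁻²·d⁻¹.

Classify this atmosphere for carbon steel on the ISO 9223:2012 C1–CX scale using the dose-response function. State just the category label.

C5

carbon steel: T≤10 °C ⇒ hinge +0.150·(-0.9−10) = -1.6350
  sulphur-dioxide contribution → 20.31 μm/a
  chloride contribution → 89.57 μm/a
  ⇒ r_corr(carbon steel) = 109.9 μm/a
110 μm/a falls in (80, 200] for carbon steel → category C5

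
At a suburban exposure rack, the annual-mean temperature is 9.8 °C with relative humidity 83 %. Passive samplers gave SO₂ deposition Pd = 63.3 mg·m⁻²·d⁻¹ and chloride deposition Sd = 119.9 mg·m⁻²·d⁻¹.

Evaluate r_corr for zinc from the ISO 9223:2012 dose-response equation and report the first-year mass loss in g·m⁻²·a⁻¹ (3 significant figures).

zinc: T≤10 °C ⇒ hinge +0.038·(9.8−10) = -0.0076
  Pd branch = 0.0129·Pd^0.44·e^(0.046·RH+f) = 3.614 μm/a
  Cl⁻ term: 0.0175·119.9^0.57·exp(0.008·83+0.085·9.8) = 1.197
  r_corr = 3.614 + 1.197 = 4.811 μm/a
Convert to mass loss: 4.811 μm/a × 7.14 g/cm³ = 34.35 g·m⁻²·a⁻¹

r_corr = 34.4 g·m⁻²·a⁻¹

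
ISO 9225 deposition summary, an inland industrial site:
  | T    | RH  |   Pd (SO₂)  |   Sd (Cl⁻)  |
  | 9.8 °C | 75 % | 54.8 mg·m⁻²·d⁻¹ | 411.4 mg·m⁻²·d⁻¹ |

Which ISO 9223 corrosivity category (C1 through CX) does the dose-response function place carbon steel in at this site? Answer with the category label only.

C5

carbon steel: f(T) = +0.150·(T−10) [T≤10 °C] = -0.0300
  SO₂ term: 1.77·54.8^0.52·exp(0.02·75-0.0300) = 61.74
  Cl⁻ term: 0.102·411.4^0.62·exp(0.033·75+0.04·9.8) = 74.91
  r_corr = 61.74 + 74.91 = 136.7 μm/a
ISO 9223 Table 2 (carbon steel): 80 < 137 ≤ 200 μm/a ⇒ C5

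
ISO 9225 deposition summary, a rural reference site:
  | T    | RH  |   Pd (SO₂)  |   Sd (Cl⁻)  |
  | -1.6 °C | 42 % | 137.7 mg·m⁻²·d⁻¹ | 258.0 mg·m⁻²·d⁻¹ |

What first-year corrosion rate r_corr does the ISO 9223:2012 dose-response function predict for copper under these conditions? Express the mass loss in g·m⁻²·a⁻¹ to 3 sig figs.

r_corr = 2.20 g·m⁻²·a⁻¹

copper: T≤10 °C ⇒ hinge +0.126·(-1.6−10) = -1.4616
  Pd branch = 0.0053·Pd^0.26·e^(0.059·RH+f) = 0.0527 μm/a
  Cl⁻ term: 0.01025·258.0^0.27·exp(0.036·42+0.049·-1.6) = 0.1925
  sum: 0.0527 + 0.1925 → r_corr = 0.2452 μm/a
Convert to mass loss: 0.2452 μm/a × 8.96 g/cm³ = 2.197 g·m⁻²·a⁻¹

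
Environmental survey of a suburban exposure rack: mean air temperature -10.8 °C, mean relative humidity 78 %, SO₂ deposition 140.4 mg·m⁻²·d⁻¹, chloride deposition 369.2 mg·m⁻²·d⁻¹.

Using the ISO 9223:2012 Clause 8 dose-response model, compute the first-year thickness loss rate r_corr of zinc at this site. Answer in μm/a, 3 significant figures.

r_corr = 2.24 μm/a

zinc: f(T) = +0.038·(T−10) [T≤10 °C] = -0.7904
  sulphur-dioxide contribution → 1.864 μm/a
  chloride contribution → 0.379 μm/a
  total first-year rate 2.243 μm/a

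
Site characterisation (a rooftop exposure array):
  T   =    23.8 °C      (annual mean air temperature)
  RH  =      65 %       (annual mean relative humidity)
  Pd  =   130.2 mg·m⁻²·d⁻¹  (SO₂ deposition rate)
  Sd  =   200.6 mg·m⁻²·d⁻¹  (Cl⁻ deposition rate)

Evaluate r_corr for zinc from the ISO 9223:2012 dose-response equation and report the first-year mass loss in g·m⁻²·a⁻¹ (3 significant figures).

r_corr = 38.5 g·m⁻²·a⁻¹

zinc: temperature factor f = -0.071·(13.8) = -0.9798
  Pd branch = 0.0129·Pd^0.44·e^(0.046·RH+f) = 0.8204 μm/a
  Sd branch = 0.0175·Sd^0.57·e^(0.008·RH+0.085·T) = 4.569 μm/a
  r_corr = 0.8204 + 4.569 = 5.389 μm/a
Convert to mass loss: 5.389 μm/a × 7.14 g/cm³ = 38.48 g·m⁻²·a⁻¹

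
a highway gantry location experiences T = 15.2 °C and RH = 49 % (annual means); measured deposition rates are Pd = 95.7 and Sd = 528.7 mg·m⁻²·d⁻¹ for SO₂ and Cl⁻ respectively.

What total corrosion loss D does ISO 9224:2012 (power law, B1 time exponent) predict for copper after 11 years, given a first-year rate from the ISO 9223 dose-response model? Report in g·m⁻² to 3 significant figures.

D(11) = 39.5 g·m⁻²

copper: T>10 °C ⇒ hinge -0.080·(15.2−10) = -0.4160
  sulphur-dioxide contribution → 0.2062 μm/a
  chloride contribution → 0.6848 μm/a
  total first-year rate 0.8909 μm/a
Power-law: D(11) = r_corr · 11^0.667
  D(11) = 0.8909 × 11^0.667 = 0.8909 × 4.95 = 4.41 μm
  Mass loss = 4.41 μm × 8.96 g/cm³ = 39.51 g·m⁻²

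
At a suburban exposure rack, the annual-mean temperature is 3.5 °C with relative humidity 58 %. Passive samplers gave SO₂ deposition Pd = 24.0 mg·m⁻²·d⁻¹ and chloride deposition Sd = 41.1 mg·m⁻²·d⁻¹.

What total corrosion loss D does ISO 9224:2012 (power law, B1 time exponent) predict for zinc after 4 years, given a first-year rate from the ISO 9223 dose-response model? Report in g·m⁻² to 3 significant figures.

zinc: T≤10 °C ⇒ hinge +0.038·(3.5−10) = -0.2470
  sulphur-dioxide contribution → 0.5879 μm/a
  chloride contribution → 0.3116 μm/a
  ⇒ r_corr(zinc) = 0.8995 μm/a
Long-term exponent b (ISO 9224 Table 2, B1) = 0.813
  D(4) = 0.8995 × 4^0.813 = 0.8995 × 3.087 = 2.776 μm
  Mass loss = 2.776 μm × 7.14 g/cm³ = 19.82 g·m⁻²

D(4) = 19.8 g·m⁻²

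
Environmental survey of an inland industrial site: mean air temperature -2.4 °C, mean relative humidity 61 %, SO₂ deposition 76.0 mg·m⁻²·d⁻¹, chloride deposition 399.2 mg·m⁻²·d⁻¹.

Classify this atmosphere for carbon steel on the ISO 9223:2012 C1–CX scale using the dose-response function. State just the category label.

C3

carbon steel: T≤10 °C ⇒ hinge +0.150·(-2.4−10) = -1.8600
  Pd branch = 1.77·Pd^0.52·e^(0.02·RH+f) = 8.873 μm/a
  Sd branch = 0.102·Sd^0.62·e^(0.033·RH+0.04·T) = 28.44 μm/a
  sum: 8.873 + 28.44 → r_corr = 37.31 μm/a
Category bounds: 25…50 μm/a bracket r_corr ⇒ C3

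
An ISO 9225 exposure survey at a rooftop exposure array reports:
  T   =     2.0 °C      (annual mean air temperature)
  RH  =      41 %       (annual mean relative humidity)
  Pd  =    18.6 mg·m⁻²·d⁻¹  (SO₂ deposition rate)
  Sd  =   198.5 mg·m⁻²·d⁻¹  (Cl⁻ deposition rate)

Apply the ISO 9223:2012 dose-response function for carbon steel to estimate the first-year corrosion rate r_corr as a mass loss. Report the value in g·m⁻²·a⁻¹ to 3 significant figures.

r_corr = 133 g·m⁻²·a⁻¹

carbon steel: T≤10 °C ⇒ hinge +0.150·(2.0−10) = -1.2000
  SO₂ term: 1.77·18.6^0.52·exp(0.02·41-1.2000) = 5.535
  Cl⁻ term: 0.102·198.5^0.62·exp(0.033·41+0.04·2.0) = 11.36
  r_corr = 5.535 + 11.36 = 16.9 μm/a
Convert to mass loss: 16.9 μm/a × 7.85 g/cm³ = 132.7 g·m⁻²·a⁻¹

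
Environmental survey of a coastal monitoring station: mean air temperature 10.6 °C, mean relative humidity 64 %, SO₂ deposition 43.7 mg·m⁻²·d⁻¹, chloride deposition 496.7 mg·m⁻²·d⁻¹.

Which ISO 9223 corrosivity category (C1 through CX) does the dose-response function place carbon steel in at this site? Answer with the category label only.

C5

carbon steel: T>10 °C ⇒ hinge -0.054·(10.6−10) = -0.0324
  SO₂ term: 1.77·43.7^0.52·exp(0.02·64-0.0324) = 43.94
  Sd branch = 0.102·Sd^0.62·e^(0.033·RH+0.04·T) = 60.47 μm/a
  r_corr = 43.94 + 60.47 = 104.4 μm/a
104 μm/a falls in (80, 200] for carbon steel → category C5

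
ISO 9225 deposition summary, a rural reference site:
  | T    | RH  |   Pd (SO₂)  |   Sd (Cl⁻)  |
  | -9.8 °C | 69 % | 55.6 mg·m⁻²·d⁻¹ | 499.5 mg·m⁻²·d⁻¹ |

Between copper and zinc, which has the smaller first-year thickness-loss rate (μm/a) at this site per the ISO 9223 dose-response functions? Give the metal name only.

copper

copper: temperature factor f = +0.126·(-19.8) = -2.4948
  Pd branch = 0.0053·Pd^0.26·e^(0.059·RH+f) = 0.07287 μm/a
  Cl⁻ term: 0.01025·499.5^0.27·exp(0.036·69+0.049·-9.8) = 0.407
  r_corr = 0.07287 + 0.407 = 0.4798 μm/a
zinc: temperature factor f = +0.038·(-19.8) = -0.7524
  SO₂ term: 0.0129·55.6^0.44·exp(0.046·69-0.7524) = 0.8514
  Cl⁻ term: 0.0175·499.5^0.57·exp(0.008·69+0.085·-9.8) = 0.4562
  sum: 0.8514 + 0.4562 → r_corr = 1.308 μm/a
Ordering by μm/a: zinc (1.31) > copper (0.48)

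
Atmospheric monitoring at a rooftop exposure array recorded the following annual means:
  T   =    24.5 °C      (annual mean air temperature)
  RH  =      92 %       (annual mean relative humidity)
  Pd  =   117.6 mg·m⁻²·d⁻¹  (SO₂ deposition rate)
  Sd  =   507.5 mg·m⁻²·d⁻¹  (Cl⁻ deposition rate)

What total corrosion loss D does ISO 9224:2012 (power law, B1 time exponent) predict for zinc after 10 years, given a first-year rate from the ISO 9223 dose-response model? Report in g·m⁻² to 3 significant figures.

zinc: T>10 °C ⇒ hinge -0.071·(24.5−10) = -1.0295
  SO₂ term: 0.0129·117.6^0.44·exp(0.046·92-1.0295) = 2.585
  Sd branch = 0.0175·Sd^0.57·e^(0.008·RH+0.085·T) = 10.21 μm/a
  r_corr = 2.585 + 10.21 = 12.8 μm/a
Long-term exponent b (ISO 9224 Table 2, B1) = 0.813
  D(10) = 12.8 × 10^0.813 = 12.8 × 6.501 = 83.21 μm
  Mass loss = 83.21 μm × 7.14 g/cm³ = 594.1 g·m⁻²

D(10) = 594 g·m⁻²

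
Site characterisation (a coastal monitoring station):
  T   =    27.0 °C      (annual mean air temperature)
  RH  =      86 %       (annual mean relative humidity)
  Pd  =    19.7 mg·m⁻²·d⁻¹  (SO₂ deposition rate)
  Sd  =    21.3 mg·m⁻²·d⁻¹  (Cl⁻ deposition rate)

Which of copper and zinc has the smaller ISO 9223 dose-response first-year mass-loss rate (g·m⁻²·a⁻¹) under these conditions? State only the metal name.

copper: T>10 °C ⇒ hinge -0.080·(27.0−10) = -1.3600
  Pd branch = 0.0053·Pd^0.26·e^(0.059·RH+f) = 0.4719 μm/a
  Cl⁻ term: 0.01025·21.3^0.27·exp(0.036·86+0.049·27.0) = 1.943
  r_corr = 0.4719 + 1.943 = 2.415 μm/a
  mass loss = 2.415 μm/a × 8.96 g/cm³ = 21.64 g·m⁻²·a⁻¹
zinc: f(T) = -0.071·(T−10) [T>10 °C] = -1.2070
  Pd branch = 0.0129·Pd^0.44·e^(0.046·RH+f) = 0.7482 μm/a
  Cl⁻ term: 0.0175·21.3^0.57·exp(0.008·86+0.085·27.0) = 1.976
  r_corr = 0.7482 + 1.976 = 2.724 μm/a
  mass loss = 2.724 μm/a × 7.14 g/cm³ = 19.45 g·m⁻²·a⁻¹
Ordering by g·m⁻²·a⁻¹: copper (21.6) > zinc (19.4)

zinc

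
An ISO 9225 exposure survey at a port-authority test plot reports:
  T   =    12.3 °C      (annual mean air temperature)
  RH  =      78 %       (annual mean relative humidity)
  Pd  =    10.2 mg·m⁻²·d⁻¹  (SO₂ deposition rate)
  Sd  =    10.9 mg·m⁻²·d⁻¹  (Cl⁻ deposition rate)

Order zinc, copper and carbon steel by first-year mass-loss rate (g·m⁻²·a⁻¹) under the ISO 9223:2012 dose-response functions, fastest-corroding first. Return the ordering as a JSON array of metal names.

["carbon steel", "copper", "zinc"]

zinc: temperature factor f = -0.071·(2.3) = -0.1633
  sulphur-dioxide contribution → 1.101 μm/a
  chloride contribution → 0.3626 μm/a
  ⇒ r_corr(zinc) = 1.463 μm/a
  mass loss = 1.463 μm/a × 7.14 g/cm³ = 10.45 g·m⁻²·a⁻¹
copper: T>10 °C ⇒ hinge -0.080·(12.3−10) = -0.1840
  sulphur-dioxide contribution → 0.8039 μm/a
  chloride contribution → 0.5917 μm/a
  total first-year rate 1.396 μm/a
  mass loss = 1.396 μm/a × 8.96 g/cm³ = 12.5 g·m⁻²·a⁻¹
carbon steel: f(T) = -0.054·(T−10) [T>10 °C] = -0.1242
  sulphur-dioxide contribution → 24.89 μm/a
  chloride contribution → 9.624 μm/a
  ⇒ r_corr(carbon steel) = 34.51 μm/a
  mass loss = 34.51 μm/a × 7.85 g/cm³ = 270.9 g·m⁻²·a⁻¹
Ordering by g·m⁻²·a⁻¹: carbon steel (271) > copper (12.5) > zinc (10.4)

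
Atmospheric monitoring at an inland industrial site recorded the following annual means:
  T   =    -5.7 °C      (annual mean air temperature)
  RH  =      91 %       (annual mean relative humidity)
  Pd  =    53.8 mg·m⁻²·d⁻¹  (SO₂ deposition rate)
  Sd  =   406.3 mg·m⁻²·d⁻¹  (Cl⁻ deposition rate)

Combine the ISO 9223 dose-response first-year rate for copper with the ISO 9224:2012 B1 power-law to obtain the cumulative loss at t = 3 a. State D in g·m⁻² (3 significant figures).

D(3) = 27.6 g·m⁻²

copper: f(T) = +0.126·(T−10) [T≤10 °C] = -1.9782
  Pd branch = 0.0053·Pd^0.26·e^(0.059·RH+f) = 0.4435 μm/a
  Cl⁻ term: 0.01025·406.3^0.27·exp(0.036·91+0.049·-5.7) = 1.039
  r_corr = 0.4435 + 1.039 = 1.482 μm/a
ISO 9224: D(t) = r_corr · t^b with b = 0.667 (copper, B1)
  D(3) = 1.482 × 3^0.667 = 1.482 × 2.081 = 3.085 μm
  Mass loss = 3.085 μm × 8.96 g/cm³ = 27.64 g·m⁻²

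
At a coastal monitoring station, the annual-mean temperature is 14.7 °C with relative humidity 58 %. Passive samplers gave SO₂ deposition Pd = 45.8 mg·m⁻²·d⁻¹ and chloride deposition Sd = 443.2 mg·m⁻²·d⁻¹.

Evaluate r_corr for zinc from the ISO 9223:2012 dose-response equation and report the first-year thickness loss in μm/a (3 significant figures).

zinc: f(T) = -0.071·(T−10) [T>10 °C] = -0.3337
  SO₂ term: 0.0129·45.8^0.44·exp(0.046·58-0.3337) = 0.7164
  Sd branch = 0.0175·Sd^0.57·e^(0.008·RH+0.085·T) = 3.132 μm/a
  sum: 0.7164 + 3.132 → r_corr = 3.848 μm/a

r_corr = 3.85 μm/a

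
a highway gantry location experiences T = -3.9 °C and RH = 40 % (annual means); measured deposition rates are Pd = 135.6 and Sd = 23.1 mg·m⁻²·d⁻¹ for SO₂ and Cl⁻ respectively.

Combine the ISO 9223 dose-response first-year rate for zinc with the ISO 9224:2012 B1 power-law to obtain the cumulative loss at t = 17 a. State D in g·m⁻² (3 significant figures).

zinc: temperature factor f = +0.038·(-13.9) = -0.5282
  Pd branch = 0.0129·Pd^0.44·e^(0.046·RH+f) = 0.4154 μm/a
  Sd branch = 0.0175·Sd^0.57·e^(0.008·RH+0.085·T) = 0.1036 μm/a
  r_corr = 0.4154 + 0.1036 = 0.519 μm/a
ISO 9224: D(t) = r_corr · t^b with b = 0.813 (zinc, B1)
  D(17) = 0.519 × 17^0.813 = 0.519 × 10.01 = 5.194 μm
  Mass loss = 5.194 μm × 7.14 g/cm³ = 37.09 g·m⁻²

D(17) = 37.1 g·m⁻²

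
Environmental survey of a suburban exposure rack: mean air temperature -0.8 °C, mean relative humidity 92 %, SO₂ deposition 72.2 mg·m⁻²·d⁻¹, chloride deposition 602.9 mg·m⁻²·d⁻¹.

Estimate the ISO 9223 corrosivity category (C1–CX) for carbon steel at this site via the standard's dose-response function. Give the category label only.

C5

carbon steel: f(T) = +0.150·(T−10) [T≤10 °C] = -1.6200
  Pd branch = 1.77·Pd^0.52·e^(0.02·RH+f) = 20.42 μm/a
  Cl⁻ term: 0.102·602.9^0.62·exp(0.033·92+0.04·-0.8) = 108.9
  r_corr = 20.42 + 108.9 = 129.3 μm/a
ISO 9223 Table 2 (carbon steel): 80 < 129 ≤ 200 μm/a ⇒ C5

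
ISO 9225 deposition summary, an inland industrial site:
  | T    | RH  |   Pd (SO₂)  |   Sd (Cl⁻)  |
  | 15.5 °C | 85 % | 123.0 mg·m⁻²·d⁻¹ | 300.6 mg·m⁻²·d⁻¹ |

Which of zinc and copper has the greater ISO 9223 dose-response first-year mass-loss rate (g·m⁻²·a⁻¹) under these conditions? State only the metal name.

zinc

zinc: T>10 °C ⇒ hinge -0.071·(15.5−10) = -0.3905
  Pd branch = 0.0129·Pd^0.44·e^(0.046·RH+f) = 3.619 μm/a
  Cl⁻ term: 0.0175·300.6^0.57·exp(0.008·85+0.085·15.5) = 3.334
  r_corr = 3.619 + 3.334 = 6.954 μm/a
  mass loss = 6.954 μm/a × 7.14 g/cm³ = 49.65 g·m⁻²·a⁻¹
copper: temperature factor f = -0.080·(5.5) = -0.4400
  Pd branch = 0.0053·Pd^0.26·e^(0.059·RH+f) = 1.797 μm/a
  Cl⁻ term: 0.01025·300.6^0.27·exp(0.036·85+0.049·15.5) = 2.181
  sum: 1.797 + 2.181 → r_corr = 3.978 μm/a
  mass loss = 3.978 μm/a × 8.96 g/cm³ = 35.64 g·m⁻²·a⁻¹
Ordering by g·m⁻²·a⁻¹: zinc (49.6) > copper (35.6)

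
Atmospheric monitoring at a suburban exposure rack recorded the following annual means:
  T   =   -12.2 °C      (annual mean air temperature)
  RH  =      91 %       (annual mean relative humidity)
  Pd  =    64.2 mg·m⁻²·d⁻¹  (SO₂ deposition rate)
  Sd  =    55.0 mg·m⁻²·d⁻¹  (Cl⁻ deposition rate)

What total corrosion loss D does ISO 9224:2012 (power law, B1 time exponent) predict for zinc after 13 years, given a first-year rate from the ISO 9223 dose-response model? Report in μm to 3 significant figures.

zinc: temperature factor f = +0.038·(-22.2) = -0.8436
  Pd branch = 0.0129·Pd^0.44·e^(0.046·RH+f) = 2.278 μm/a
  Sd branch = 0.0175·Sd^0.57·e^(0.008·RH+0.085·T) = 0.1261 μm/a
  sum: 2.278 + 0.1261 → r_corr = 2.404 μm/a
Long-term exponent b (ISO 9224 Table 2, B1) = 0.813
  D(13) = 2.404 × 13^0.813 = 2.404 × 8.047 = 19.34 μm

D(13) = 19.3 μm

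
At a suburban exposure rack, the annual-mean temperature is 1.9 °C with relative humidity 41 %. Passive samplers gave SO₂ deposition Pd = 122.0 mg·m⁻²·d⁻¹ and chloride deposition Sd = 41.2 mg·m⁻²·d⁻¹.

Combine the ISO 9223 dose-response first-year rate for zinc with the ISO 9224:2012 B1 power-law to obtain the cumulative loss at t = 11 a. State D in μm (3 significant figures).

zinc: f(T) = +0.038·(T−10) [T≤10 °C] = -0.3078
  SO₂ term: 0.0129·122.0^0.44·exp(0.046·41-0.3078) = 0.5176
  Cl⁻ term: 0.0175·41.2^0.57·exp(0.008·41+0.085·1.9) = 0.2377
  sum: 0.5176 + 0.2377 → r_corr = 0.7553 μm/a
ISO 9224: D(t) = r_corr · t^b with b = 0.813 (zinc, B1)
  D(11) = 0.7553 × 11^0.813 = 0.7553 × 7.025 = 5.306 μm

D(11) = 5.31 μm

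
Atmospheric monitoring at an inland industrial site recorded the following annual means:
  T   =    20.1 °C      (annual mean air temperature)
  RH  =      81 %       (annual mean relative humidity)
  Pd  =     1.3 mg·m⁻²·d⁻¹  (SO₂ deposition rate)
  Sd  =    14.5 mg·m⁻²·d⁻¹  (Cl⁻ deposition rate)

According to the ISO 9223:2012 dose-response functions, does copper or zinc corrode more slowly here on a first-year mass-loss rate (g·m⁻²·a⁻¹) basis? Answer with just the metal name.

zinc

copper: T>10 °C ⇒ hinge -0.080·(20.1−10) = -0.8080
  Pd branch = 0.0053·Pd^0.26·e^(0.059·RH+f) = 0.3009 μm/a
  Cl⁻ term: 0.01025·14.5^0.27·exp(0.036·81+0.049·20.1) = 1.043
  sum: 0.3009 + 1.043 → r_corr = 1.344 μm/a
  mass loss = 1.344 μm/a × 8.96 g/cm³ = 12.04 g·m⁻²·a⁻¹
zinc: f(T) = -0.071·(T−10) [T>10 °C] = -0.7171
  Pd branch = 0.0129·Pd^0.44·e^(0.046·RH+f) = 0.2934 μm/a
  Cl⁻ term: 0.0175·14.5^0.57·exp(0.008·81+0.085·20.1) = 0.8481
  r_corr = 0.2934 + 0.8481 = 1.141 μm/a
  mass loss = 1.141 μm/a × 7.14 g/cm³ = 8.15 g·m⁻²·a⁻¹
Ordering by g·m⁻²·a⁻¹: copper (12) > zinc (8.15)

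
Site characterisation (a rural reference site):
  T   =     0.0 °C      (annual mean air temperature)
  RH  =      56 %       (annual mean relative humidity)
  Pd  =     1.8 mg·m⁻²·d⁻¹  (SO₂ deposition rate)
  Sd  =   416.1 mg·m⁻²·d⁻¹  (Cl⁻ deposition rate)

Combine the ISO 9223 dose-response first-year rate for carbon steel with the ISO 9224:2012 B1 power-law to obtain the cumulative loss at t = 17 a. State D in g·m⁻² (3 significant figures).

D(17) = 998 g·m⁻²

carbon steel: f(T) = +0.150·(T−10) [T≤10 °C] = -1.5000
  SO₂ term: 1.77·1.8^0.52·exp(0.02·56-1.5000) = 1.643
  Sd branch = 0.102·Sd^0.62·e^(0.033·RH+0.04·T) = 27.23 μm/a
  r_corr = 1.643 + 27.23 = 28.88 μm/a
Power-law: D(17) = r_corr · 17^0.523
  D(17) = 28.88 × 17^0.523 = 28.88 × 4.401 = 127.1 μm
  Mass loss = 127.1 μm × 7.85 g/cm³ = 997.5 g·m⁻²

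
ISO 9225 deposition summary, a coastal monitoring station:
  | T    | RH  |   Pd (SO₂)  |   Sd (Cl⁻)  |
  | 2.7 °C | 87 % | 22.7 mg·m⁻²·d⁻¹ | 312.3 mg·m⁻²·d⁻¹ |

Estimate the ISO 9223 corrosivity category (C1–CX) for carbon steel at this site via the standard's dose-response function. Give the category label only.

C5

carbon steel: f(T) = +0.150·(T−10) [T≤10 °C] = -1.0950
  SO₂ term: 1.77·22.7^0.52·exp(0.02·87-1.0950) = 17.11
  Sd branch = 0.102·Sd^0.62·e^(0.033·RH+0.04·T) = 70.63 μm/a
  sum: 17.11 + 70.63 → r_corr = 87.74 μm/a
ISO 9223 Table 2 (carbon steel): 80 < 87.7 ≤ 200 μm/a ⇒ C5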